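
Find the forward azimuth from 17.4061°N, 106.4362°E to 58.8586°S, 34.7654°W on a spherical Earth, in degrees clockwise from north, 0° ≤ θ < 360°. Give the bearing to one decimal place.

Δλ = -34.7654 − 106.4362 = -141.2016°.
θ = atan2( sin Δλ · cos φ₂ , cos φ₁ · sin φ₂ − sin φ₁ · cos φ₂ · cos Δλ )
  = atan2(-0.32404, -0.69613) = -155.039° → normalised to [0°, 360°): 204.961°.

205.0°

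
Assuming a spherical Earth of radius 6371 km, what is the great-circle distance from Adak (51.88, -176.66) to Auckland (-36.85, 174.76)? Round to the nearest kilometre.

9902 km

Δλ = 174.76 − -176.66 = 351.42°; wrapped into (−180°, 180°]: -8.58°.
Δφ = -36.85 − 51.88 = -88.73°.
a = sin²(Δφ/2) + cos φ₁ · cos φ₂ · sin²(Δλ/2) = 0.491682.
c = 2·atan2(√a, √(1−a)) = 1.55416 rad → d = 6371·c ≈ 9901.55 km.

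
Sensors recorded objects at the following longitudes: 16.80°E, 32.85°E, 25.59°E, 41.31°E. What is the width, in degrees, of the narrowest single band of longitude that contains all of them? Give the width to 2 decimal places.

24.51°

Sort the longitudes: +16.80°, +25.59°, +32.85°, +41.31°.
Eastward gaps between consecutive values (wrapping around): 8.79°, 7.26°, 8.46°, 335.49°.
Largest gap = 335.49° ⇒ minimal covering band is its complement: 360° − 335.49° = 24.51°.
Band runs from +16.80° eastward to +41.31°.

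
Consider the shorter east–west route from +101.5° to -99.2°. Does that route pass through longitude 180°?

Naïve |-99.2 − 101.5| = 200.7° > 180°, so the shorter arc goes the other way round — across 180°.
Signed shortest Δλ = ((-99.2 − 101.5 + 180) mod 360) − 180 = 159.3°.
Going east by 159.3° from +101.5° passes through 180° before reaching -99.2°.

Yes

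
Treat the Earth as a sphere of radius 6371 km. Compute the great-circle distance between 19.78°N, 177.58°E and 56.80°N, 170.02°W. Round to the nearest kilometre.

4242 km

Δλ = -170.02 − 177.58 = -347.60°; wrapped into (−180°, 180°]: 12.40°.
Δφ = 56.80 − 19.78 = 37.02°.
a = sin²(Δφ/2) + cos φ₁ · cos φ₂ · sin²(Δλ/2) = 0.106797.
c = 2·atan2(√a, √(1−a)) = 0.66583 rad → d = 6371·c ≈ 4241.99 km.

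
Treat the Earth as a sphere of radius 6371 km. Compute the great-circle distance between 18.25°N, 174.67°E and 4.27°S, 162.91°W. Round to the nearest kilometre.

3508 km

Δλ = -162.91 − 174.67 = -337.58°; wrapped into (−180°, 180°]: 22.42°.
Δφ = -4.27 − 18.25 = -22.52°.
a = sin²(Δφ/2) + cos φ₁ · cos φ₂ · sin²(Δλ/2) = 0.073920.
c = 2·atan2(√a, √(1−a)) = 0.55070 rad → d = 6371·c ≈ 3508.49 km.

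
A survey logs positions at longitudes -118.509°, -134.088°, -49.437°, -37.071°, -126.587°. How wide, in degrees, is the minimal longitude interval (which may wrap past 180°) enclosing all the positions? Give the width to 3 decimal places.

97.017°

Sort the longitudes: -134.088°, -126.587°, -118.509°, -49.437°, -37.071°.
Eastward gaps between consecutive values (wrapping around): 7.501°, 8.078°, 69.072°, 12.366°, 262.983°.
Largest gap = 262.983° ⇒ minimal covering band is its complement: 360° − 262.983° = 97.017°.
Band runs from -134.088° eastward to -37.071°.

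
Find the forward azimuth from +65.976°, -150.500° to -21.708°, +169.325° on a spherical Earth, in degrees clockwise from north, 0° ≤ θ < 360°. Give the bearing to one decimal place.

216.9°

Δλ = 169.325 − -150.500 = 319.825°; wrapped into (−180°, 180°]: -40.175°.
θ = atan2( sin Δλ · cos φ₂ , cos φ₁ · sin φ₂ − sin φ₁ · cos φ₂ · cos Δλ )
  = atan2(-0.59937, -0.79898) = -143.124° → normalised to [0°, 360°): 216.876°.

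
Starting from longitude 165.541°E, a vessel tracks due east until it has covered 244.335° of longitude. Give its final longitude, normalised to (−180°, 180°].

Start at +165.541°; shift +244.335° → +409.876°.
+409.876° lies outside (−180°, 180°]; subtract 360° → +49.876°.

49.876°E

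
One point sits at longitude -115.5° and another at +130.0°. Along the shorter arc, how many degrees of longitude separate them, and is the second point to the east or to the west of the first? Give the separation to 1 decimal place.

114.5° west

Raw difference: 130.0 − -115.5 = 245.5°.
Normalise into (−180°, 180°]: 245.5° − 360° = -114.5°.
Negative ⇒ the second point lies to the west; separation 114.5°.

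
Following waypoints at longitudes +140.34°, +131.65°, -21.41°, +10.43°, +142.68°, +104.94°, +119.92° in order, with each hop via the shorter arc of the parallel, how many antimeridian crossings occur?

Leg 1: +140.34° → +131.65°, shortest Δλ = -8.69° (west) — does not cross 180°.
Leg 2: +131.65° → -21.41°, shortest Δλ = -153.06° (west) — does not cross 180°.
Leg 3: -21.41° → +10.43°, shortest Δλ = 31.84° (east) — does not cross 180°.
Leg 4: +10.43° → +142.68°, shortest Δλ = 132.25° (east) — does not cross 180°.
Leg 5: +142.68° → +104.94°, shortest Δλ = -37.74° (west) — does not cross 180°.
Leg 6: +104.94° → +119.92°, shortest Δλ = 14.98° (east) — does not cross 180°.
Total crossings: 0.

0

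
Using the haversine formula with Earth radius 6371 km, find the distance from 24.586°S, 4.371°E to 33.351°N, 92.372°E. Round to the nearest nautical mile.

6104 nmi

Δλ = 92.372 − 4.371 = 88.001°.
Δφ = 33.351 − -24.586 = 57.937°.
a = sin²(Δφ/2) + cos φ₁ · cos φ₂ · sin²(Δλ/2) = 0.601120.
c = 2·atan2(√a, √(1−a)) = 1.77444 rad → d = 6371·c ≈ 11304.96 km ≈ 6104.19 nmi.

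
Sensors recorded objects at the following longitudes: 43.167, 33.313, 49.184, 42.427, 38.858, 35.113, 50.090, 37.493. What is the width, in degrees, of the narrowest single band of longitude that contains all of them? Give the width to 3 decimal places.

Sort the longitudes: +33.313°, +35.113°, +37.493°, +38.858°, +42.427°, +43.167°, +49.184°, +50.090°.
Eastward gaps between consecutive values (wrapping around): 1.800°, 2.380°, 1.365°, 3.569°, 0.740°, 6.017°, 0.906°, 343.223°.
Largest gap = 343.223° ⇒ minimal covering band is its complement: 360° − 343.223° = 16.777°.
Band runs from +33.313° eastward to +50.090°.

16.777°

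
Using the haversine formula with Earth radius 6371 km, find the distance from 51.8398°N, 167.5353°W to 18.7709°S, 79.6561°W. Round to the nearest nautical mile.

Δλ = -79.6561 − -167.5353 = 87.8792°.
Δφ = -18.7709 − 51.8398 = -70.6107°.
a = sin²(Δφ/2) + cos φ₁ · cos φ₂ · sin²(Δλ/2) = 0.615683.
c = 2·atan2(√a, √(1−a)) = 1.80428 rad → d = 6371·c ≈ 11495.06 km ≈ 6206.83 nmi.

6207 nmi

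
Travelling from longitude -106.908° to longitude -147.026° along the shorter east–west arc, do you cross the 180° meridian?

No

Signed shortest Δλ = ((-147.026 − -106.908 + 180) mod 360) − 180 = -40.118°.
Going west by 40.118° from -106.908° reaches -147.026° without touching 180°.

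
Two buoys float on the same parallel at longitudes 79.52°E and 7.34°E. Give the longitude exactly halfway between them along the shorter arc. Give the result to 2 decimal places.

Signed shortest Δλ from +79.52° to +7.34° is -72.18°.
Midpoint longitude = +79.52° + (-72.18°)/2 = +79.52° − 36.09° = +43.43°.

43.43°E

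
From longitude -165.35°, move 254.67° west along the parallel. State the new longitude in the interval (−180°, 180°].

Start at -165.35°; shift −254.67° → -420.02°.
-420.02° lies outside (−180°, 180°]; add 360° → -60.02°.

-60.02°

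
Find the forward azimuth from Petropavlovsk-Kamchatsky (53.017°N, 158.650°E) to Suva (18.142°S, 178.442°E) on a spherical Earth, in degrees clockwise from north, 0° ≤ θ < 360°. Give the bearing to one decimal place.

160.4°

Δλ = 178.442 − 158.650 = 19.792°.
θ = atan2( sin Δλ · cos φ₂ , cos φ₁ · sin φ₂ − sin φ₁ · cos φ₂ · cos Δλ )
  = atan2(0.32177, -0.90158) = 160.358° → normalised to [0°, 360°): 160.358°.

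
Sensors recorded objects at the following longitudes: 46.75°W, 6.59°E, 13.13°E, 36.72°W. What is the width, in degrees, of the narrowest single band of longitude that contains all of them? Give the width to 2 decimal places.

Sort the longitudes: -46.75°, -36.72°, +6.59°, +13.13°.
Eastward gaps between consecutive values (wrapping around): 10.03°, 43.31°, 6.54°, 300.12°.
Largest gap = 300.12° ⇒ minimal covering band is its complement: 360° − 300.12° = 59.88°.
Band runs from -46.75° eastward to +13.13°.

59.88°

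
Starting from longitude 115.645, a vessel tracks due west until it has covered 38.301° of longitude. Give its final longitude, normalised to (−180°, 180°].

+77.344°

Start at +115.645°; shift −38.301° → +77.344°.
+77.344° already lies in (−180°, 180°].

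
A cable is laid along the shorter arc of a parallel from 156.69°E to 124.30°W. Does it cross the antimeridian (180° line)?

Naïve |-124.30 − 156.69| = 280.99° > 180°, so the shorter arc goes the other way round — across 180°.
Signed shortest Δλ = ((-124.30 − 156.69 + 180) mod 360) − 180 = 79.01°.
Going east by 79.01° from +156.69° passes through 180° before reaching -124.30°.

Yes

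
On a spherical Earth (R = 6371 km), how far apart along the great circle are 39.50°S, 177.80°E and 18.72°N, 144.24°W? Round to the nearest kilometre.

Δλ = -144.24 − 177.80 = -322.04°; wrapped into (−180°, 180°]: 37.96°.
Δφ = 18.72 − -39.50 = 58.22°.
a = sin²(Δφ/2) + cos φ₁ · cos φ₂ · sin²(Δλ/2) = 0.313975.
c = 2·atan2(√a, √(1−a)) = 1.18958 rad → d = 6371·c ≈ 7578.81 km.

7579 km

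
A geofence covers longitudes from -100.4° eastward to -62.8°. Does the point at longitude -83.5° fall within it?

Band width going east from -100.4° to -62.8°: ((-62.8 − -100.4) mod 360) = 37.6°.
Offset of -83.5° east of the west edge: ((-83.5 − -100.4) mod 360) = 16.9°.
16.9° ≤ 37.6° ⇒ inside.

Yes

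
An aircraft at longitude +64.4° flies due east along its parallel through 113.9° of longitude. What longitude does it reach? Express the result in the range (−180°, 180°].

Start at +64.4°; shift +113.9° → +178.3°.
+178.3° already lies in (−180°, 180°].

+178.3°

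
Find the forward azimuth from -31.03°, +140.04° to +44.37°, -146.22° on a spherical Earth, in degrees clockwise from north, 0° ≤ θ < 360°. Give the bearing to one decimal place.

Δλ = -146.22 − 140.04 = -286.26°; wrapped into (−180°, 180°]: 73.74°.
θ = atan2( sin Δλ · cos φ₂ , cos φ₁ · sin φ₂ − sin φ₁ · cos φ₂ · cos Δλ )
  = atan2(0.68625, 0.70240) = 44.334° → normalised to [0°, 360°): 44.334°.

44.3°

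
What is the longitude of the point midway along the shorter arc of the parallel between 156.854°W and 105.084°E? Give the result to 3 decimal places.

Signed shortest Δλ from -156.854° to +105.084° is -98.062°.
Midpoint longitude = -156.854° + (-98.062°)/2 = -156.854° − 49.031° = -205.885°.
Normalise into (−180°, 180°]: +154.115°.
(The naïve average (-156.854 + +105.084)/2 = -25.885° is on the wrong side of the globe.)

154.115°E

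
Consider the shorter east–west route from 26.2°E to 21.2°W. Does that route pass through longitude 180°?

No

Signed shortest Δλ = ((-21.2 − 26.2 + 180) mod 360) − 180 = -47.4°.
Going west by 47.4° from +26.2° reaches -21.2° without touching 180°.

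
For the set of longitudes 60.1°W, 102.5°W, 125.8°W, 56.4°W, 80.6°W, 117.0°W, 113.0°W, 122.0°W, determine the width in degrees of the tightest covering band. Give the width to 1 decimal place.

Sort the longitudes: -125.8°, -122.0°, -117.0°, -113.0°, -102.5°, -80.6°, -60.1°, -56.4°.
Eastward gaps between consecutive values (wrapping around): 3.8°, 5.0°, 4.0°, 10.5°, 21.9°, 20.5°, 3.7°, 290.6°.
Largest gap = 290.6° ⇒ minimal covering band is its complement: 360° − 290.6° = 69.4°.
Band runs from -125.8° eastward to -56.4°.

69.4°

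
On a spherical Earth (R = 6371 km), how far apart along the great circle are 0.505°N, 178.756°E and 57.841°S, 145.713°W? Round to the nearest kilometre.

7206 km

Δλ = -145.713 − 178.756 = -324.469°; wrapped into (−180°, 180°]: 35.531°.
Δφ = -57.841 − 0.505 = -58.346°.
a = sin²(Δφ/2) + cos φ₁ · cos φ₂ · sin²(Δλ/2) = 0.287158.
c = 2·atan2(√a, √(1−a)) = 1.13108 rad → d = 6371·c ≈ 7206.10 km.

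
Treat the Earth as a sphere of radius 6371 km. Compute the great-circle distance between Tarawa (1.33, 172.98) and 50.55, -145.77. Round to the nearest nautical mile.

3620 nmi

Δλ = -145.77 − 172.98 = -318.75°; wrapped into (−180°, 180°]: 41.25°.
Δφ = 50.55 − 1.33 = 49.22°.
a = sin²(Δφ/2) + cos φ₁ · cos φ₂ · sin²(Δλ/2) = 0.252242.
c = 2·atan2(√a, √(1−a)) = 1.05237 rad → d = 6371·c ≈ 6704.63 km ≈ 3620.21 nmi.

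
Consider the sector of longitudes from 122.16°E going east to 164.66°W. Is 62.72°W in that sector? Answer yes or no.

Band width going east from +122.16° to -164.66°: ((-164.66 − 122.16) mod 360) = 73.18°.
Offset of -62.72° east of the west edge: ((-62.72 − 122.16) mod 360) = 175.12°.
175.12° > 73.18° ⇒ outside.

No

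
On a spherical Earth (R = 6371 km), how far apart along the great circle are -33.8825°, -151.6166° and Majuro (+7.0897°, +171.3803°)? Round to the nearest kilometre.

5994 km

Δλ = 171.3803 − -151.6166 = 322.9969°; wrapped into (−180°, 180°]: -37.0031°.
Δφ = 7.0897 − -33.8825 = 40.9722°.
a = sin²(Δφ/2) + cos φ₁ · cos φ₂ · sin²(Δλ/2) = 0.205445.
c = 2·atan2(√a, √(1−a)) = 0.94084 rad → d = 6371·c ≈ 5994.09 km.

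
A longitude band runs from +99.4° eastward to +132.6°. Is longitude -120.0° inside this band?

Band width going east from +99.4° to +132.6°: ((132.6 − 99.4) mod 360) = 33.2°.
Offset of -120.0° east of the west edge: ((-120.0 − 99.4) mod 360) = 140.6°.
140.6° > 33.2° ⇒ outside.

No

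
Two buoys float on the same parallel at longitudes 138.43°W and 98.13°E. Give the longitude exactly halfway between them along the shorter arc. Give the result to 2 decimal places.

Signed shortest Δλ from -138.43° to +98.13° is -123.44°.
Midpoint longitude = -138.43° + (-123.44°)/2 = -138.43° − 61.72° = -200.15°.
Normalise into (−180°, 180°]: +159.85°.
(The naïve average (-138.43 + +98.13)/2 = -20.15° is on the wrong side of the globe.)

159.85°E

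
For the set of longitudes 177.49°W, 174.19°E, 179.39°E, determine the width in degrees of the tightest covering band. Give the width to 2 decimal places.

8.32°

Sort the longitudes: -177.49°, +174.19°, +179.39°.
Eastward gaps between consecutive values (wrapping around): 351.68°, 5.20°, 3.12°.
Largest gap = 351.68° ⇒ minimal covering band is its complement: 360° − 351.68° = 8.32°.
Band runs from +174.19° eastward to -177.49°, crossing the antimeridian.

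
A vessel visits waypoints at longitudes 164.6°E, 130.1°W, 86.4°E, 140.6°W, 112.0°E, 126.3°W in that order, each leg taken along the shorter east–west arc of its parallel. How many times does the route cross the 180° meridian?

Leg 1: +164.6° → -130.1°, shortest Δλ = 65.3° (east) — crosses 180°.
Leg 2: -130.1° → +86.4°, shortest Δλ = -143.5° (west) — crosses 180°.
Leg 3: +86.4° → -140.6°, shortest Δλ = 133.0° (east) — crosses 180°.
Leg 4: -140.6° → +112.0°, shortest Δλ = -107.4° (west) — crosses 180°.
Leg 5: +112.0° → -126.3°, shortest Δλ = 121.7° (east) — crosses 180°.
Total crossings: 5.

5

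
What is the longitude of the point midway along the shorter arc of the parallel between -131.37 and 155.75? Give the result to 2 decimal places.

Signed shortest Δλ from -131.37° to +155.75° is -72.88°.
Midpoint longitude = -131.37° + (-72.88°)/2 = -131.37° − 36.44° = -167.81°.
(The naïve average (-131.37 + +155.75)/2 = 12.19° is on the wrong side of the globe.)

-167.81°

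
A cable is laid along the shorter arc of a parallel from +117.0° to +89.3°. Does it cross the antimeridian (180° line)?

Signed shortest Δλ = ((89.3 − 117.0 + 180) mod 360) − 180 = -27.7°.
Going west by 27.7° from +117.0° reaches +89.3° without touching 180°.

No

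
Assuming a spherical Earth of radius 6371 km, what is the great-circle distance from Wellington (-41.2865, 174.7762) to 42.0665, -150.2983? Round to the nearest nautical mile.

Δλ = -150.2983 − 174.7762 = -325.0745°; wrapped into (−180°, 180°]: 34.9255°.
Δφ = 42.0665 − -41.2865 = 83.3530°.
a = sin²(Δφ/2) + cos φ₁ · cos φ₂ · sin²(Δλ/2) = 0.492357.
c = 2·atan2(√a, √(1−a)) = 1.55551 rad → d = 6371·c ≈ 9910.16 km ≈ 5351.06 nmi.

5351 nmi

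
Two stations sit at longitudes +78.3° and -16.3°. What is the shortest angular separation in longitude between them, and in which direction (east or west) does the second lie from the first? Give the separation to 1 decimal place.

94.6° west

Raw difference: -16.3 − 78.3 = -94.6°.
Normalise into (−180°, 180°]: -94.6° stays -94.6°.
Negative ⇒ the second point lies to the west; separation 94.6°.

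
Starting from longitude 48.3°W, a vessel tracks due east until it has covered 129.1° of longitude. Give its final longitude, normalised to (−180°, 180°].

Start at -48.3°; shift +129.1° → +80.8°.
+80.8° already lies in (−180°, 180°].

80.8°E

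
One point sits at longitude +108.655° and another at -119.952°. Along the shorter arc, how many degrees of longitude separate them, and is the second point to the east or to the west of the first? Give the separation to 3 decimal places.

Raw difference: -119.952 − 108.655 = -228.607°.
Normalise into (−180°, 180°]: -228.607° + 360° = 131.393°.
Positive ⇒ the second point lies to the east; separation 131.393°.

131.393° east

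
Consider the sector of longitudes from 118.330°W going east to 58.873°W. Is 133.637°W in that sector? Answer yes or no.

No

Band width going east from -118.330° to -58.873°: ((-58.873 − -118.330) mod 360) = 59.457°.
Offset of -133.637° east of the west edge: ((-133.637 − -118.330) mod 360) = 344.693°.
344.693° > 59.457° ⇒ outside.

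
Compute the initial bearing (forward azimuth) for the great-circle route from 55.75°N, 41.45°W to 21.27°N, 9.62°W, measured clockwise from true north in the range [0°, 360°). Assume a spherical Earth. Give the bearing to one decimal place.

132.5°

Δλ = -9.62 − -41.45 = 31.83°.
θ = atan2( sin Δλ · cos φ₂ , cos φ₁ · sin φ₂ − sin φ₁ · cos φ₂ · cos Δλ )
  = atan2(0.49147, -0.45028) = 132.495° → normalised to [0°, 360°): 132.495°.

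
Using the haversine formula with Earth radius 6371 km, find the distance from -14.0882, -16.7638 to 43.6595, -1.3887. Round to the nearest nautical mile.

3568 nmi

Δλ = -1.3887 − -16.7638 = 15.3751°.
Δφ = 43.6595 − -14.0882 = 57.7477°.
a = sin²(Δφ/2) + cos φ₁ · cos φ₂ · sin²(Δλ/2) = 0.245732.
c = 2·atan2(√a, √(1−a)) = 1.03731 rad → d = 6371·c ≈ 6608.72 km ≈ 3568.43 nmi.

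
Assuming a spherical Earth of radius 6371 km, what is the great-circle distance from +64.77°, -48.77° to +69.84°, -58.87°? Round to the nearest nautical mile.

Δλ = -58.87 − -48.77 = -10.10°.
Δφ = 69.84 − 64.77 = 5.07°.
a = sin²(Δφ/2) + cos φ₁ · cos φ₂ · sin²(Δλ/2) = 0.003095.
c = 2·atan2(√a, √(1−a)) = 0.11131 rad → d = 6371·c ≈ 709.19 km ≈ 382.93 nmi.

383 nmi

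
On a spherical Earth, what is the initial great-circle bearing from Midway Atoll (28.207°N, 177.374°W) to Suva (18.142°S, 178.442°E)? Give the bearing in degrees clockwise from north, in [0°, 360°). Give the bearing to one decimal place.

Δλ = 178.442 − -177.374 = 355.816°; wrapped into (−180°, 180°]: -4.184°.
θ = atan2( sin Δλ · cos φ₂ , cos φ₁ · sin φ₂ − sin φ₁ · cos φ₂ · cos Δλ )
  = atan2(-0.06933, -0.72236) = -174.518° → normalised to [0°, 360°): 185.482°.

185.5°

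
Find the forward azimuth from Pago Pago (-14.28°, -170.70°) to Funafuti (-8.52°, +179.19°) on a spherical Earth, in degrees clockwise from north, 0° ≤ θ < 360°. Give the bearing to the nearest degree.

Δλ = 179.19 − -170.70 = 349.89°; wrapped into (−180°, 180°]: -10.11°.
θ = atan2( sin Δλ · cos φ₂ , cos φ₁ · sin φ₂ − sin φ₁ · cos φ₂ · cos Δλ )
  = atan2(-0.17360, 0.09657) = -60.913° → normalised to [0°, 360°): 299.087°.

299°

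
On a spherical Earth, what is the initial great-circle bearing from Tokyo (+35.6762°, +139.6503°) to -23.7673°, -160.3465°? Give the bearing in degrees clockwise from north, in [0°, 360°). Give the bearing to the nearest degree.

127°

Δλ = -160.3465 − 139.6503 = -299.9968°; wrapped into (−180°, 180°]: 60.0032°.
θ = atan2( sin Δλ · cos φ₂ , cos φ₁ · sin φ₂ − sin φ₁ · cos φ₂ · cos Δλ )
  = atan2(0.79260, -0.59423) = 126.860° → normalised to [0°, 360°): 126.860°.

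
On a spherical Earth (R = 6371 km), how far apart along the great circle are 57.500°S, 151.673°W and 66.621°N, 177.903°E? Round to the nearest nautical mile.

Δλ = 177.903 − -151.673 = 329.576°; wrapped into (−180°, 180°]: -30.424°.
Δφ = 66.621 − -57.500 = 124.121°.
a = sin²(Δφ/2) + cos φ₁ · cos φ₂ · sin²(Δλ/2) = 0.795150.
c = 2·atan2(√a, √(1−a)) = 2.20223 rad → d = 6371·c ≈ 14030.39 km ≈ 7575.81 nmi.

7576 nmi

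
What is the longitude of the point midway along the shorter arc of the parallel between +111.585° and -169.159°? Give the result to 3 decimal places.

+151.213°

Signed shortest Δλ from +111.585° to -169.159° is +79.256°.
Midpoint longitude = +111.585° + (+79.256°)/2 = +111.585° + 39.628° = +151.213°.
(The naïve average (+111.585 + -169.159)/2 = -28.787° is on the wrong side of the globe.)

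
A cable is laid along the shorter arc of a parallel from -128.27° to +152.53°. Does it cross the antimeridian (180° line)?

Yes

Naïve |152.53 − -128.27| = 280.8° > 180°, so the shorter arc goes the other way round — across 180°.
Signed shortest Δλ = ((152.53 − -128.27 + 180) mod 360) − 180 = -79.2°.
Going west by 79.2° from -128.27° passes through 180° before reaching +152.53°.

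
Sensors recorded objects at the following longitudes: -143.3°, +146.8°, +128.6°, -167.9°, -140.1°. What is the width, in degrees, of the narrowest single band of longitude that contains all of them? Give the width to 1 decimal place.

91.3°

Sort the longitudes: -167.9°, -143.3°, -140.1°, +128.6°, +146.8°.
Eastward gaps between consecutive values (wrapping around): 24.6°, 3.2°, 268.7°, 18.2°, 45.3°.
Largest gap = 268.7° ⇒ minimal covering band is its complement: 360° − 268.7° = 91.3°.
Band runs from +128.6° eastward to -140.1°, crossing the antimeridian.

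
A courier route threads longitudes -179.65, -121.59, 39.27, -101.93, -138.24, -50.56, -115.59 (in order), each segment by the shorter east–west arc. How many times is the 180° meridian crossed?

Leg 1: -179.65° → -121.59°, shortest Δλ = 58.06° (east) — does not cross 180°.
Leg 2: -121.59° → +39.27°, shortest Δλ = 160.86° (east) — does not cross 180°.
Leg 3: +39.27° → -101.93°, shortest Δλ = -141.2° (west) — does not cross 180°.
Leg 4: -101.93° → -138.24°, shortest Δλ = -36.31° (west) — does not cross 180°.
Leg 5: -138.24° → -50.56°, shortest Δλ = 87.68° (east) — does not cross 180°.
Leg 6: -50.56° → -115.59°, shortest Δλ = -65.03° (west) — does not cross 180°.
Total crossings: 0.

0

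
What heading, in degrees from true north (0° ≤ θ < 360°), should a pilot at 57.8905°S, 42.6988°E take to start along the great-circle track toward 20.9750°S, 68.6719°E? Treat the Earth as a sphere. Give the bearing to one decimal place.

Δλ = 68.6719 − 42.6988 = 25.9731°.
θ = atan2( sin Δλ · cos φ₂ , cos φ₁ · sin φ₂ − sin φ₁ · cos φ₂ · cos Δλ )
  = atan2(0.40893, 0.52075) = 38.141° → normalised to [0°, 360°): 38.141°.

38.1°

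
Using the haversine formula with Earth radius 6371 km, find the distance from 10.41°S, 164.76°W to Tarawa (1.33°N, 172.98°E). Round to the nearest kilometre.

2787 km

Δλ = 172.98 − -164.76 = 337.74°; wrapped into (−180°, 180°]: -22.26°.
Δφ = 1.33 − -10.41 = 11.74°.
a = sin²(Δφ/2) + cos φ₁ · cos φ₂ · sin²(Δλ/2) = 0.047099.
c = 2·atan2(√a, √(1−a)) = 0.43753 rad → d = 6371·c ≈ 2787.49 km.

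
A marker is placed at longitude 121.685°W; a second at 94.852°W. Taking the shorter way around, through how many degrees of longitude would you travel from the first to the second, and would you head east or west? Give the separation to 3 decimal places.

26.833° east

Raw difference: -94.852 − -121.685 = 26.833°.
Normalise into (−180°, 180°]: 26.833° stays 26.833°.
Positive ⇒ the second point lies to the east; separation 26.833°.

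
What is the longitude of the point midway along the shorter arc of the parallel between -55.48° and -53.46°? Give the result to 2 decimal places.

Signed shortest Δλ from -55.48° to -53.46° is +2.02°.
Midpoint longitude = -55.48° + (+2.02°)/2 = -55.48° + 1.01° = -54.47°.

-54.47°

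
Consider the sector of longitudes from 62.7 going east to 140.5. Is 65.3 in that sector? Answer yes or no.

Band width going east from +62.7° to +140.5°: ((140.5 − 62.7) mod 360) = 77.8°.
Offset of +65.3° east of the west edge: ((65.3 − 62.7) mod 360) = 2.6°.
2.6° ≤ 77.8° ⇒ inside.

Yes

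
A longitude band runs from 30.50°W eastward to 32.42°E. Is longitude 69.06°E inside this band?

No

Band width going east from -30.50° to +32.42°: ((32.42 − -30.50) mod 360) = 62.92°.
Offset of +69.06° east of the west edge: ((69.06 − -30.50) mod 360) = 99.56°.
99.56° > 62.92° ⇒ outside.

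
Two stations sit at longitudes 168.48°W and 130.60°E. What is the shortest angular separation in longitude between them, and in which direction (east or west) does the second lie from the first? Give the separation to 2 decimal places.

60.92° west

Raw difference: 130.60 − -168.48 = 299.08°.
Normalise into (−180°, 180°]: 299.08° − 360° = -60.92°.
Negative ⇒ the second point lies to the west; separation 60.92°.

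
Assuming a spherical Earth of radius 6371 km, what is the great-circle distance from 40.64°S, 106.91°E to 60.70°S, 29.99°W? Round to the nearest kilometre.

8087 km

Δλ = -29.99 − 106.91 = -136.90°.
Δφ = -60.70 − -40.64 = -20.06°.
a = sin²(Δφ/2) + cos φ₁ · cos φ₂ · sin²(Δλ/2) = 0.351582.
c = 2·atan2(√a, √(1−a)) = 1.26942 rad → d = 6371·c ≈ 8087.47 km.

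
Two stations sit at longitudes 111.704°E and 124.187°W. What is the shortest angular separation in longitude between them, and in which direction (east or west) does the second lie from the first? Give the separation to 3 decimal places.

124.109° east

Raw difference: -124.187 − 111.704 = -235.891°.
Normalise into (−180°, 180°]: -235.891° + 360° = 124.109°.
Positive ⇒ the second point lies to the east; separation 124.109°.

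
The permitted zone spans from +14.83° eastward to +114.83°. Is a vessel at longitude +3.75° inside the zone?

Band width going east from +14.83° to +114.83°: ((114.83 − 14.83) mod 360) = 100.00°.
Offset of +3.75° east of the west edge: ((3.75 − 14.83) mod 360) = 348.92°.
348.92° > 100.00° ⇒ outside.

No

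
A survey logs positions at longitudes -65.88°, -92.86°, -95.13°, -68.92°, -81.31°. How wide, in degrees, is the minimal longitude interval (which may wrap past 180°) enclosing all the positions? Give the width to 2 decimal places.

29.25°

Sort the longitudes: -95.13°, -92.86°, -81.31°, -68.92°, -65.88°.
Eastward gaps between consecutive values (wrapping around): 2.27°, 11.55°, 12.39°, 3.04°, 330.75°.
Largest gap = 330.75° ⇒ minimal covering band is its complement: 360° − 330.75° = 29.25°.
Band runs from -95.13° eastward to -65.88°.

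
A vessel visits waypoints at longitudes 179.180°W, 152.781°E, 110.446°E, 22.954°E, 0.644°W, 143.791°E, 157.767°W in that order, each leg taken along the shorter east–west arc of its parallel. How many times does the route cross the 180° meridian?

2

Leg 1: -179.180° → +152.781°, shortest Δλ = -28.039° (west) — crosses 180°.
Leg 2: +152.781° → +110.446°, shortest Δλ = -42.335° (west) — does not cross 180°.
Leg 3: +110.446° → +22.954°, shortest Δλ = -87.492° (west) — does not cross 180°.
Leg 4: +22.954° → -0.644°, shortest Δλ = -23.598° (west) — does not cross 180°.
Leg 5: -0.644° → +143.791°, shortest Δλ = 144.435° (east) — does not cross 180°.
Leg 6: +143.791° → -157.767°, shortest Δλ = 58.442° (east) — crosses 180°.
Total crossings: 2.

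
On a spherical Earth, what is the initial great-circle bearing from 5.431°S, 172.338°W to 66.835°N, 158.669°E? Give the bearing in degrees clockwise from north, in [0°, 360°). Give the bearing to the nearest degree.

Δλ = 158.669 − -172.338 = 331.007°; wrapped into (−180°, 180°]: -28.993°.
θ = atan2( sin Δλ · cos φ₂ , cos φ₁ · sin φ₂ − sin φ₁ · cos φ₂ · cos Δλ )
  = atan2(-0.19067, 0.94781) = -11.374° → normalised to [0°, 360°): 348.626°.

349°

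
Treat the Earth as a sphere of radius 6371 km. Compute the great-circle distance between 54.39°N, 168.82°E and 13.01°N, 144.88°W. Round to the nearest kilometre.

6105 km

Δλ = -144.88 − 168.82 = -313.70°; wrapped into (−180°, 180°]: 46.30°.
Δφ = 13.01 − 54.39 = -41.38°.
a = sin²(Δφ/2) + cos φ₁ · cos φ₂ · sin²(Δλ/2) = 0.212513.
c = 2·atan2(√a, √(1−a)) = 0.95822 rad → d = 6371·c ≈ 6104.85 km.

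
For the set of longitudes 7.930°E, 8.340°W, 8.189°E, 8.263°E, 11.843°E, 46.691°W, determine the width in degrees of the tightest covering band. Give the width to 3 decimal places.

Sort the longitudes: -46.691°, -8.340°, +7.930°, +8.189°, +8.263°, +11.843°.
Eastward gaps between consecutive values (wrapping around): 38.351°, 16.270°, 0.259°, 0.074°, 3.580°, 301.466°.
Largest gap = 301.466° ⇒ minimal covering band is its complement: 360° − 301.466° = 58.534°.
Band runs from -46.691° eastward to +11.843°.

58.534°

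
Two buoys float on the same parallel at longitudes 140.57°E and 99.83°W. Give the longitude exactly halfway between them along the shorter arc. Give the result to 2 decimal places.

159.63°W

Signed shortest Δλ from +140.57° to -99.83° is +119.60°.
Midpoint longitude = +140.57° + (+119.60°)/2 = +140.57° + 59.80° = +200.37°.
Normalise into (−180°, 180°]: -159.63°.
(The naïve average (+140.57 + -99.83)/2 = 20.37° is on the wrong side of the globe.)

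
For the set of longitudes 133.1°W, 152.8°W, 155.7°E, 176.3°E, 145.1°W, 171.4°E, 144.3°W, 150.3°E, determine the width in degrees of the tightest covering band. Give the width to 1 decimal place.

Sort the longitudes: -152.8°, -145.1°, -144.3°, -133.1°, +150.3°, +155.7°, +171.4°, +176.3°.
Eastward gaps between consecutive values (wrapping around): 7.7°, 0.8°, 11.2°, 283.4°, 5.4°, 15.7°, 4.9°, 30.9°.
Largest gap = 283.4° ⇒ minimal covering band is its complement: 360° − 283.4° = 76.6°.
Band runs from +150.3° eastward to -133.1°, crossing the antimeridian.

76.6°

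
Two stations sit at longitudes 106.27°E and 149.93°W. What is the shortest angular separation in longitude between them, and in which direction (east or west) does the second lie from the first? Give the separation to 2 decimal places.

Raw difference: -149.93 − 106.27 = -256.2°.
Normalise into (−180°, 180°]: -256.2° + 360° = 103.8°.
Positive ⇒ the second point lies to the east; separation 103.80°.

103.80° east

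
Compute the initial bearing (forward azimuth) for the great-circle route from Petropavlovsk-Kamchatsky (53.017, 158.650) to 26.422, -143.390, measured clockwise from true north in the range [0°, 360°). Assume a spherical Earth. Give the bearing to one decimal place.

Δλ = -143.390 − 158.650 = -302.040°; wrapped into (−180°, 180°]: 57.960°.
θ = atan2( sin Δλ · cos φ₂ , cos φ₁ · sin φ₂ − sin φ₁ · cos φ₂ · cos Δλ )
  = atan2(0.75913, -0.11182) = 98.380° → normalised to [0°, 360°): 98.380°.

98.4°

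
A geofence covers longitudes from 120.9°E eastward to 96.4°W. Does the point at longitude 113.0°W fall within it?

Yes

Band width going east from +120.9° to -96.4°: ((-96.4 − 120.9) mod 360) = 142.7°.
Offset of -113.0° east of the west edge: ((-113.0 − 120.9) mod 360) = 126.1°.
126.1° ≤ 142.7° ⇒ inside.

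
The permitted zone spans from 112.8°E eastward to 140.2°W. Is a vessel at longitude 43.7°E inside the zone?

No

Band width going east from +112.8° to -140.2°: ((-140.2 − 112.8) mod 360) = 107.0°.
Offset of +43.7° east of the west edge: ((43.7 − 112.8) mod 360) = 290.9°.
290.9° > 107.0° ⇒ outside.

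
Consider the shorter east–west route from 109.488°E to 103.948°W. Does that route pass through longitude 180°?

Yes

Naïve |-103.948 − 109.488| = 213.436° > 180°, so the shorter arc goes the other way round — across 180°.
Signed shortest Δλ = ((-103.948 − 109.488 + 180) mod 360) − 180 = 146.564°.
Going east by 146.564° from +109.488° passes through 180° before reaching -103.948°.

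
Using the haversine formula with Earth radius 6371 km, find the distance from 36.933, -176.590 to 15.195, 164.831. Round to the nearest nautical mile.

1639 nmi

Δλ = 164.831 − -176.590 = 341.421°; wrapped into (−180°, 180°]: -18.579°.
Δφ = 15.195 − 36.933 = -21.738°.
a = sin²(Δφ/2) + cos φ₁ · cos φ₂ · sin²(Δλ/2) = 0.055657.
c = 2·atan2(√a, √(1−a)) = 0.47632 rad → d = 6371·c ≈ 3034.66 km ≈ 1638.59 nmi.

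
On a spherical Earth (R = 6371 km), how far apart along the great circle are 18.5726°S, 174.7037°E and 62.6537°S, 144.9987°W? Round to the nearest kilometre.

5787 km

Δλ = -144.9987 − 174.7037 = -319.7024°; wrapped into (−180°, 180°]: 40.2976°.
Δφ = -62.6537 − -18.5726 = -44.0811°.
a = sin²(Δφ/2) + cos φ₁ · cos φ₂ · sin²(Δλ/2) = 0.192489.
c = 2·atan2(√a, √(1−a)) = 0.90838 rad → d = 6371·c ≈ 5787.30 km.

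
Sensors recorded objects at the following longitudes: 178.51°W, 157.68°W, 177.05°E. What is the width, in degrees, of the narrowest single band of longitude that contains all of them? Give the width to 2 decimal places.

Sort the longitudes: -178.51°, -157.68°, +177.05°.
Eastward gaps between consecutive values (wrapping around): 20.83°, 334.73°, 4.44°.
Largest gap = 334.73° ⇒ minimal covering band is its complement: 360° − 334.73° = 25.27°.
Band runs from +177.05° eastward to -157.68°, crossing the antimeridian.

25.27°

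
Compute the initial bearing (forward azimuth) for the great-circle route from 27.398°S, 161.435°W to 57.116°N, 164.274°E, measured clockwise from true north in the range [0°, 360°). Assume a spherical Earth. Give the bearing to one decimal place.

342.2°

Δλ = 164.274 − -161.435 = 325.709°; wrapped into (−180°, 180°]: -34.291°.
θ = atan2( sin Δλ · cos φ₂ , cos φ₁ · sin φ₂ − sin φ₁ · cos φ₂ · cos Δλ )
  = atan2(-0.30589, 0.95199) = -17.813° → normalised to [0°, 360°): 342.187°.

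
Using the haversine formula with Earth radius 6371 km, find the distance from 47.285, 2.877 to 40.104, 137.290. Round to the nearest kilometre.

Δλ = 137.290 − 2.877 = 134.413°.
Δφ = 40.104 − 47.285 = -7.181°.
a = sin²(Δφ/2) + cos φ₁ · cos φ₂ · sin²(Δλ/2) = 0.444904.
c = 2·atan2(√a, √(1−a)) = 1.46038 rad → d = 6371·c ≈ 9304.08 km.

9304 km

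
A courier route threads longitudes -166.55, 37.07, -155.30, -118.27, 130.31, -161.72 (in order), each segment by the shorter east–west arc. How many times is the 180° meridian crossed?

Leg 1: -166.55° → +37.07°, shortest Δλ = -156.38° (west) — crosses 180°.
Leg 2: +37.07° → -155.30°, shortest Δλ = 167.63° (east) — crosses 180°.
Leg 3: -155.30° → -118.27°, shortest Δλ = 37.03° (east) — does not cross 180°.
Leg 4: -118.27° → +130.31°, shortest Δλ = -111.42° (west) — crosses 180°.
Leg 5: +130.31° → -161.72°, shortest Δλ = 67.97° (east) — crosses 180°.
Total crossings: 4.

4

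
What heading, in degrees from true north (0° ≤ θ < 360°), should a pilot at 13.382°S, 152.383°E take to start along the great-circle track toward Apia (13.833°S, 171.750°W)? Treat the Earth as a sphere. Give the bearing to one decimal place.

95.1°

Δλ = -171.750 − 152.383 = -324.133°; wrapped into (−180°, 180°]: 35.867°.
θ = atan2( sin Δλ · cos φ₂ , cos φ₁ · sin φ₂ − sin φ₁ · cos φ₂ · cos Δλ )
  = atan2(0.56891, -0.05048) = 95.071° → normalised to [0°, 360°): 95.071°.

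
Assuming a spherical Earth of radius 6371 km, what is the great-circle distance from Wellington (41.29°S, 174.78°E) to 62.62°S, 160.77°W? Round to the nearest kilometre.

2866 km

Δλ = -160.77 − 174.78 = -335.55°; wrapped into (−180°, 180°]: 24.45°.
Δφ = -62.62 − -41.29 = -21.33°.
a = sin²(Δφ/2) + cos φ₁ · cos φ₂ · sin²(Δλ/2) = 0.049744.
c = 2·atan2(√a, √(1−a)) = 0.44985 rad → d = 6371·c ≈ 2865.99 km.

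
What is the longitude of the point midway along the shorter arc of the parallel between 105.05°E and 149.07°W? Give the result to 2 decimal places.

157.99°E

Signed shortest Δλ from +105.05° to -149.07° is +105.88°.
Midpoint longitude = +105.05° + (+105.88°)/2 = +105.05° + 52.94° = +157.99°.
(The naïve average (+105.05 + -149.07)/2 = -22.01° is on the wrong side of the globe.)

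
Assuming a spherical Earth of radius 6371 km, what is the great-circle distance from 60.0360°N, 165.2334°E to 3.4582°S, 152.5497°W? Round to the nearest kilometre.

7953 km

Δλ = -152.5497 − 165.2334 = -317.7831°; wrapped into (−180°, 180°]: 42.2169°.
Δφ = -3.4582 − 60.0360 = -63.4942°.
a = sin²(Δφ/2) + cos φ₁ · cos φ₂ · sin²(Δλ/2) = 0.341516.
c = 2·atan2(√a, √(1−a)) = 1.24826 rad → d = 6371·c ≈ 7952.69 km.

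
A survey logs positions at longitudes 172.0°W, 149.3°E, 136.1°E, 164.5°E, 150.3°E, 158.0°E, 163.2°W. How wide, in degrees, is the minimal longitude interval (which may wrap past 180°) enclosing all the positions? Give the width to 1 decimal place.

Sort the longitudes: -172.0°, -163.2°, +136.1°, +149.3°, +150.3°, +158.0°, +164.5°.
Eastward gaps between consecutive values (wrapping around): 8.8°, 299.3°, 13.2°, 1.0°, 7.7°, 6.5°, 23.5°.
Largest gap = 299.3° ⇒ minimal covering band is its complement: 360° − 299.3° = 60.7°.
Band runs from +136.1° eastward to -163.2°, crossing the antimeridian.

60.7°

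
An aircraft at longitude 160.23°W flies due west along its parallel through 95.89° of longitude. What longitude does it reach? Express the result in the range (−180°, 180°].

103.88°E

Start at -160.23°; shift −95.89° → -256.12°.
-256.12° lies outside (−180°, 180°]; add 360° → +103.88°.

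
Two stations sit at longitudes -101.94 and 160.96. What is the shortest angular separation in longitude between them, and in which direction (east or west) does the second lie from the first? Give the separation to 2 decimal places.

Raw difference: 160.96 − -101.94 = 262.9°.
Normalise into (−180°, 180°]: 262.9° − 360° = -97.1°.
Negative ⇒ the second point lies to the west; separation 97.10°.

97.10° west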